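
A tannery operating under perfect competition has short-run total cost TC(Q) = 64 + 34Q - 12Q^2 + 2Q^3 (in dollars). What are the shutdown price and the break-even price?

AVC = 34 - 12Q + 2Q^2; minimized at Q = 3, giving min AVC = $16. That is the shutdown price.
ATC = 64/Q + 34 - 12Q + 2Q^2. Setting dATC/dQ = −64/Q^2 − 12 + 4Q = 0 gives Q = 4 (since 4·4^3 − 12·4^2 = 64).
min ATC = 64/4 + 34 − 12·4 + 2·4^2 = $34. That is the break-even price.
For $16 ≤ P < $34 the firm produces at a loss; below $16 it shuts down.

Shutdown price = $16; break-even price = $34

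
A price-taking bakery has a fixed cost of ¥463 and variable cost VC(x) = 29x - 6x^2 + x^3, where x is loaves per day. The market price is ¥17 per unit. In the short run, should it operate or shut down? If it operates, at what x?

Shut down

Strip out fixed cost: VC = 29x - 6x^2 + x^3. Then AVC = 29 - 6x + x^2 and MC = 29 - 12x + 3x^2.
The AVC parabola has its vertex at x = 6/2 = 3, where AVC = 29 - 6·3 + 3^2 = ¥20.
With P < min AVC (¥17 < ¥20), every unit sold adds to the loss.
Shutting down limits the loss to fixed cost, ¥463.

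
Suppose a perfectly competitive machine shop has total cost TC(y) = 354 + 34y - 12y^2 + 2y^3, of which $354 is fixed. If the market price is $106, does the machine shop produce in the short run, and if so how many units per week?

Strip out fixed cost: VC = 34y - 12y^2 + 2y^3. Then AVC = 34 - 12y + 2y^2 and MC = 34 - 24y + 6y^2.
The AVC parabola has its vertex at y = 12/4 = 3, where AVC = 34 - 12·3 + 2·3^2 = $16.
P = $106 exceeds min AVC = $16, so the firm stays open.
P = MC gives -72 - 24y + 6y^2 = 0, with roots -2 and 6. Take the larger (rising MC): y* = 6.
Check: AVC at y = 6 is $34 ≤ P, so revenue covers variable cost.
Profit = P·y − TC = 106·6 − 558 = $78.

Produce at y = 6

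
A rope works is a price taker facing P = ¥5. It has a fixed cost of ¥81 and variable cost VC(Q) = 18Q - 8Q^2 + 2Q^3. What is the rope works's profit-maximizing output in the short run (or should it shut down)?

Strip out fixed cost: VC = 18Q - 8Q^2 + 2Q^3. Then AVC = 18 - 8Q + 2Q^2 and MC = 18 - 16Q + 6Q^2.
The AVC parabola has its vertex at Q = 8/4 = 2, where AVC = 18 - 8·2 + 2·2^2 = ¥10.
P = ¥5 lies below min AVC = ¥10; no output level covers variable cost.
Shutting down limits the loss to fixed cost, ¥81.

Shut down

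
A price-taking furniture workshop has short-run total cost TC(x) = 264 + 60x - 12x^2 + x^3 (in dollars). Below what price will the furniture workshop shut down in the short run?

$24 per unit

Short-run supply begins at min AVC. From VC = 60x - 12x^2 + x^3, AVC = 60 - 12x + x^2.
At the minimum of AVC, MC = AVC. MC = 60 - 24x + 3x^2; setting MC = AVC gives 2x^2 - 12x = 0, so x = 6. min AVC = 24.
The firm shuts down for any P below $24.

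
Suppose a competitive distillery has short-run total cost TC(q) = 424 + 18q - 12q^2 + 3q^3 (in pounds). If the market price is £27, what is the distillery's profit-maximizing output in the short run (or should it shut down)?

Produce at q = 3

Strip out fixed cost: VC = 18q - 12q^2 + 3q^3. Then AVC = 18 - 12q + 3q^2 and MC = 18 - 24q + 9q^2.
AVC is minimized where dAVC/dq = -12 + 6q = 0, at q = 2; min AVC = 18 - 12·2 + 3·2^2 = £6.
P = £27 exceeds min AVC = £6, so the firm stays open.
Set P = MC: 27 = 18 - 24q + 9q^2 → -9 - 24q + 9q^2 = 0. The roots are q = -1/3 and q = 3; the profit-maximizing output is on the rising part of MC, so q* = 3.
Check: AVC at q = 3 is £9 ≤ P, so revenue covers variable cost.
Profit = P·q − TC = 27·3 − 451 = -£370, a loss, but smaller than the £424 fixed cost the firm would lose by shutting down.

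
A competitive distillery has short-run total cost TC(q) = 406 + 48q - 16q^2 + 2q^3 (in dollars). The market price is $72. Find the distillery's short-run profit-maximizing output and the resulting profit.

Profit = -$118 at q = 6

AVC = 48 - 16q + 2q^2 has its minimum $16 at q = 4; price $72 clears that bar, so the firm operates.
With MC = 48 - 32q + 6q^2, P = MC on the upward-sloping part at q* = 6.
TR = 72·6 = 432. TC = 406 + 144 = 550. Profit = 432 − 550 = -$118.
That loss of $118 beats the $406 the firm would lose by shutting down; producing recovers $288 of fixed cost.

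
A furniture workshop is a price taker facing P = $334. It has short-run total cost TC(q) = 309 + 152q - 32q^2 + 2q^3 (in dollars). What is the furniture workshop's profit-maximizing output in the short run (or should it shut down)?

Strip out fixed cost: VC = 152q - 32q^2 + 2q^3. Then AVC = 152 - 32q + 2q^2 and MC = 152 - 64q + 6q^2.
AVC is minimized where dAVC/dq = -32 + 4q = 0, at q = 8; min AVC = 152 - 32·8 + 2·8^2 = $24.
Because $334 ≥ $24, revenue can cover variable cost; the firm operates.
Set P = MC: 334 = 152 - 64q + 6q^2 → -182 - 64q + 6q^2 = 0. The roots are q = -7/3 and q = 13; the profit-maximizing output is on the rising part of MC, so q* = 13.
Check: AVC at q = 13 is $74 ≤ P, so revenue covers variable cost.
Profit = P·q − TC = 334·13 − 1271 = $3071.

Produce at q = 13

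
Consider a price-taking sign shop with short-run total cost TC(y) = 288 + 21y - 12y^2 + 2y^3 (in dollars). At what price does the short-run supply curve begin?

The firm shuts down when price falls below the minimum of average variable cost. AVC = VC/y = 21 - 12y + 2y^2.
At the minimum of AVC, MC = AVC. MC = 21 - 24y + 6y^2; setting MC = AVC gives 4y^2 - 12y = 0, so y = 3. min AVC = 3.
So the shutdown price is $3.

$3 per unit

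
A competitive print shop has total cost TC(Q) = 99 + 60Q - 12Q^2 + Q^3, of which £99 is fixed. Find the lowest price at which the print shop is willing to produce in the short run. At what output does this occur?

The shutdown price is the minimum of AVC. VC = 60Q - 12Q^2 + Q^3, so AVC = 60 - 12Q + Q^2.
At the minimum of AVC, MC = AVC. MC = 60 - 24Q + 3Q^2; setting MC = AVC gives 2Q^2 - 12Q = 0, so Q = 6. min AVC = 24.
For P < £24 the firm produces nothing.

£24 per unit, at Q = 6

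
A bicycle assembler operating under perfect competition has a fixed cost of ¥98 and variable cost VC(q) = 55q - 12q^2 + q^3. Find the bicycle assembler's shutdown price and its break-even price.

Shutdown price = ¥19; break-even price = ¥34

AVC = 55 - 12q + q^2; minimized at q = 6, giving min AVC = ¥19. That is the shutdown price.
ATC = 98/q + 55 - 12q + q^2. Setting dATC/dq = −98/q^2 − 12 + 2q = 0 gives q = 7 (since 2·7^3 − 12·7^2 = 98).
min ATC = 98/7 + 55 − 12·7 + 7^2 = ¥34. That is the break-even price.
Between these two prices the firm operates at a loss; above ¥34 it earns a profit.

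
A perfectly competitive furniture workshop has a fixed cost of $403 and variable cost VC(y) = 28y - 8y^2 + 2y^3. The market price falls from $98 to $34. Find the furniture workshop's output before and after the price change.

Output falls from 5 to 3

AVC = 28 - 8y + 2y^2, minimized at y = 2 where min AVC = $20. MC = 28 - 16y + 6y^2.
With P = $98 above the shutdown price, P = MC gives y = 5.
At P = $34 ≥ min AVC, set P = MC: y = 3. The firm stays open but cuts output.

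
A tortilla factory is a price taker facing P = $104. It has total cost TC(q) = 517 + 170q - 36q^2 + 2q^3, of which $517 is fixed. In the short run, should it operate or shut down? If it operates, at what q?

Produce at q = 11

Strip out fixed cost: VC = 170q - 36q^2 + 2q^3. Then AVC = 170 - 36q + 2q^2 and MC = 170 - 72q + 6q^2.
The AVC parabola has its vertex at q = 36/4 = 9, where AVC = 170 - 36·9 + 2·9^2 = $8.
P = $104 exceeds min AVC = $8, so the firm stays open.
Set P = MC: 104 = 170 - 72q + 6q^2 → 66 - 72q + 6q^2 = 0. The roots are q = 1 and q = 11; the profit-maximizing output is on the rising part of MC, so q* = 11.
Check: AVC at q = 11 is $16 ≤ P, so revenue covers variable cost.
Profit = P·q − TC = 104·11 − 693 = $451.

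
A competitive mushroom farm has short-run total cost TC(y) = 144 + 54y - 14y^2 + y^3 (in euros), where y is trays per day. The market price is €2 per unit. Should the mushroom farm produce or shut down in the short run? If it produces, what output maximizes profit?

Strip out fixed cost: VC = 54y - 14y^2 + y^3. Then AVC = 54 - 14y + y^2 and MC = 54 - 28y + 3y^2.
AVC is minimized where dAVC/dy = -14 + 2y = 0, at y = 7; min AVC = 54 - 14·7 + 7^2 = €5.
P = €2 lies below min AVC = €5; no output level covers variable cost.
The firm minimizes its loss by shutting down and losing only its fixed cost of €144.

Shut down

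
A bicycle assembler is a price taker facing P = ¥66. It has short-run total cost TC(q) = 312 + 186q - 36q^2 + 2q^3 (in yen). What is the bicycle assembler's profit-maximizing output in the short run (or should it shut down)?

Produce at q = 10

Strip out fixed cost: VC = 186q - 36q^2 + 2q^3. Then AVC = 186 - 36q + 2q^2 and MC = 186 - 72q + 6q^2.
The AVC parabola has its vertex at q = 36/4 = 9, where AVC = 186 - 36·9 + 2·9^2 = ¥24.
P = ¥66 exceeds min AVC = ¥24, so the firm stays open.
Set P = MC: 66 = 186 - 72q + 6q^2 → 120 - 72q + 6q^2 = 0. The roots are q = 2 and q = 10; the profit-maximizing output is on the rising part of MC, so q* = 10.
Check: AVC at q = 10 is ¥26 ≤ P, so revenue covers variable cost.
Profit = P·q − TC = 66·10 − 572 = ¥88.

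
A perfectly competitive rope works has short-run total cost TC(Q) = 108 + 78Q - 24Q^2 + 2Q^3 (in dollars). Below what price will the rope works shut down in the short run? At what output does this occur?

$6 per unit, at Q = 6

The firm shuts down when price falls below the minimum of average variable cost. AVC = VC/Q = 78 - 24Q + 2Q^2.
dAVC/dQ = -24 + 4Q = 0 gives Q = 6. min AVC = 78 - 24·6 + 2·6^2 = 6.
So the shutdown price is $6.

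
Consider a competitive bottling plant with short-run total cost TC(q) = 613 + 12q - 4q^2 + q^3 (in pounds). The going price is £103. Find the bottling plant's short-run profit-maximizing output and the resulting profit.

AVC = 12 - 4q + q^2 has its minimum £8 at q = 2; price £103 clears that bar, so the firm operates.
MC = 12 - 8q + 3q^2. Setting P = MC and taking the root on the rising branch gives q* = 7.
TR = 103·7 = 721. TC = 613 + 231 = 844. Profit = 721 − 844 = -£123.
By producing, the firm covers all variable cost plus £490 of fixed cost; shutting down would lose the full £613.

Profit = -£123 at q = 7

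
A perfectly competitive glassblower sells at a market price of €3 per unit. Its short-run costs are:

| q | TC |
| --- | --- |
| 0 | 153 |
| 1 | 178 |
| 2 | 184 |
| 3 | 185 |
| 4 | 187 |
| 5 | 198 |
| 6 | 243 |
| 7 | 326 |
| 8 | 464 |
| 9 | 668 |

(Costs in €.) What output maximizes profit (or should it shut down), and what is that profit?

q = 0 (shut down); profit = -€153

Profit at each row (π = 3q − TC): q=0: -153; q=1: -175; q=2: -178; q=3: -176; q=4: -175; q=5: -183; q=6: -225; q=7: -305; q=8: -440; q=9: -641.
Profit is highest at q = 0. Equivalently, the lowest AVC in the table is 34/4 ≈ €8.50 at q = 4, and P = €3 falls below it — price never covers variable cost, so the firm shuts down and loses only its fixed cost.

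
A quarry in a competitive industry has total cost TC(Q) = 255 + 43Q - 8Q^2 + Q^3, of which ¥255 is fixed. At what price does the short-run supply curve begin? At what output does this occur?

Short-run supply begins at min AVC. From VC = 43Q - 8Q^2 + Q^3, AVC = 43 - 8Q + Q^2.
At the minimum of AVC, MC = AVC. MC = 43 - 16Q + 3Q^2; setting MC = AVC gives 2Q^2 - 8Q = 0, so Q = 4. min AVC = 27.
The firm shuts down for any P below ¥27.

¥27 per unit, at Q = 4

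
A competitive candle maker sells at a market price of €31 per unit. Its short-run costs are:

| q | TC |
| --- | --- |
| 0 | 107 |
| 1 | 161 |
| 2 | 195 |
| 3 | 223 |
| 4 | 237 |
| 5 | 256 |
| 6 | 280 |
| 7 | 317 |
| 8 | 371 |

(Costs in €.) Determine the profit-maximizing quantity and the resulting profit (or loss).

Compute π = P·q − TC at each output: q=0: -107; q=1: -130; q=2: -133; q=3: -130; q=4: -113; q=5: -101; q=6: -94; q=7: -100; q=8: -123.
Profit is maximized at q = 6. AVC there is 173/6 = €28.83 ≤ P, so producing beats shutting down (which would give -€107).

q = 6; profit = -€94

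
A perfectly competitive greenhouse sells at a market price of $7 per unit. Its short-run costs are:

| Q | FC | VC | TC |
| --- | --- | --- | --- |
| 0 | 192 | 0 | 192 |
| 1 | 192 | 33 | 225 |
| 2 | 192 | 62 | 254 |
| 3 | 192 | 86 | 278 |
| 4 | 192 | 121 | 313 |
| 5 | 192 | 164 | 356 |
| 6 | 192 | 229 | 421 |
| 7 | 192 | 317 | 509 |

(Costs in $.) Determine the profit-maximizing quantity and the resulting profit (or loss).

Tabulate TR − TC: Q=0: -192; Q=1: -218; Q=2: -240; Q=3: -257; Q=4: -285; Q=5: -321; Q=6: -379; Q=7: -460.
Profit is highest at Q = 0. Equivalently, the lowest AVC in the table is 86/3 ≈ $28.67 at Q = 3, and P = $7 falls below it — price never covers variable cost, so the firm shuts down and loses only its fixed cost.

Q = 0 (shut down); profit = -$192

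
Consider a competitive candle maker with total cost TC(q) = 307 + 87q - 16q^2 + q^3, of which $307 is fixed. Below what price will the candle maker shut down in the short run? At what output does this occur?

The firm shuts down when price falls below the minimum of average variable cost. AVC = VC/q = 87 - 16q + q^2.
At the minimum of AVC, MC = AVC. MC = 87 - 32q + 3q^2; setting MC = AVC gives 2q^2 - 16q = 0, so q = 8. min AVC = 23.
The firm shuts down for any P below $23.

$23 per unit, at q = 8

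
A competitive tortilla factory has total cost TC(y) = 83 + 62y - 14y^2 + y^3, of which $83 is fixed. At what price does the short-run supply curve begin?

Short-run supply begins at min AVC. From VC = 62y - 14y^2 + y^3, AVC = 62 - 14y + y^2.
dAVC/dy = -14 + 2y = 0 gives y = 7. min AVC = 62 - 14·7 + 7^2 = 13.
The firm shuts down for any P below $13.

$13 per unit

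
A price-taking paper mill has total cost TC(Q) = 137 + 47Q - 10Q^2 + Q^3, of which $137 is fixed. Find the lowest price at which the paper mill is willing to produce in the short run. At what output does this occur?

The shutdown price is the minimum of AVC. VC = 47Q - 10Q^2 + Q^3, so AVC = 47 - 10Q + Q^2.
At the minimum of AVC, MC = AVC. MC = 47 - 20Q + 3Q^2; setting MC = AVC gives 2Q^2 - 10Q = 0, so Q = 5. min AVC = 22.
The firm shuts down for any P below $22.

$22 per unit, at Q = 5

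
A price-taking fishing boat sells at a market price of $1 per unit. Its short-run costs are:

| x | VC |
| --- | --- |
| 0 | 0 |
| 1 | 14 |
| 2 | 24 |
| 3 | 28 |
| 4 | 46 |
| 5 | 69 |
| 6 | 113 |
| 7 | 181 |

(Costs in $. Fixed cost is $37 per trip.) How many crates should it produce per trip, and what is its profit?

Tabulate TR − TC: x=0: -37; x=1: -50; x=2: -59; x=3: -62; x=4: -79; x=5: -101; x=6: -144; x=7: -211.
Profit is highest at x = 0. Equivalently, the lowest AVC in the table is 28/3 ≈ $9.33 at x = 3, and P = $1 falls below it — price never covers variable cost, so the firm shuts down and loses only its fixed cost.

x = 0 (shut down); profit = -$37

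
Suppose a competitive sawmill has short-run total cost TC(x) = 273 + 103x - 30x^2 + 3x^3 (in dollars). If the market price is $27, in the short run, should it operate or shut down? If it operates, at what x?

Shut down

From TC, MC = TC'(x) = 103 - 60x + 9x^2 and AVC = VC/x = 103 - 30x + 3x^2.
AVC is minimized where dAVC/dx = -30 + 6x = 0, at x = 5; min AVC = 103 - 30·5 + 3·5^2 = $28.
Since P = $27 < min AVC = $28, price fails to cover variable cost at any output.
Best response: produce nothing and absorb the $273 fixed cost.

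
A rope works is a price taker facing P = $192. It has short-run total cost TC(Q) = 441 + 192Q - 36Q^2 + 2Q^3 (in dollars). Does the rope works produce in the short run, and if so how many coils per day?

Variable cost is VC = 192Q - 36Q^2 + 2Q^3, so AVC = VC/Q = 192 - 36Q + 2Q^2 and MC = dTC/dQ = 192 - 72Q + 6Q^2.
AVC is minimized where dAVC/dQ = -36 + 4Q = 0, at Q = 9; min AVC = 192 - 36·9 + 2·9^2 = $30.
Because $192 ≥ $30, revenue can cover variable cost; the firm operates.
Solving P = MC: -72Q + 6Q^2 = 0 ⇒ Q = 0 or 12. On the upward-sloping branch, Q* = 12.
Check: AVC at Q = 12 is $48 ≤ P, so revenue covers variable cost.
Profit = P·Q − TC = 192·12 − 1017 = $1287.

Produce at Q = 12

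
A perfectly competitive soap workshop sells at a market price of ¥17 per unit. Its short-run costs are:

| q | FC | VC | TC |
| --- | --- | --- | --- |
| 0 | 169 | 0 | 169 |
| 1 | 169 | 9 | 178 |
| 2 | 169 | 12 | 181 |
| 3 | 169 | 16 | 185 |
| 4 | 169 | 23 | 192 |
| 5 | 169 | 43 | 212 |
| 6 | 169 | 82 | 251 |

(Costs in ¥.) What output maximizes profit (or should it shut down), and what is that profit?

Compute π = P·q − TC at each output: q=0: -169; q=1: -161; q=2: -147; q=3: -134; q=4: -124; q=5: -127; q=6: -149.
Profit is maximized at q = 4. AVC there is 23/4 = ¥5.75 ≤ P, so producing beats shutting down (which would give -¥169).

q = 4; profit = -¥124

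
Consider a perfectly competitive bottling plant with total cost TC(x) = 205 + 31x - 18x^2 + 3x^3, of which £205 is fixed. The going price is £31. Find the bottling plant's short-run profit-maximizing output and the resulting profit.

AVC = 31 - 18x + 3x^2; min AVC = £4 at x = 3. Since P = £31 ≥ min AVC, the firm produces.
With MC = 31 - 36x + 9x^2, P = MC on the upward-sloping part at x* = 4.
TR = 31·4 = 124. TC = 205 + 28 = 233. Profit = 124 − 233 = -£109.
That loss of £109 beats the £205 the firm would lose by shutting down; producing recovers £96 of fixed cost.

Profit = -£109 at x = 4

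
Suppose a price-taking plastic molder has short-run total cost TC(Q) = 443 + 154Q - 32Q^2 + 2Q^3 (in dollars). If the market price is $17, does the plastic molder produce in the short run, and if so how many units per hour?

Variable cost is VC = 154Q - 32Q^2 + 2Q^3, so AVC = VC/Q = 154 - 32Q + 2Q^2 and MC = dTC/dQ = 154 - 64Q + 6Q^2.
AVC hits its minimum where MC = AVC, at Q = 8, giving min AVC = 154 - 32·8 + 2·8^2 = $26.
P = $17 lies below min AVC = $26; no output level covers variable cost.
Best response: produce nothing and absorb the $443 fixed cost.

Shut down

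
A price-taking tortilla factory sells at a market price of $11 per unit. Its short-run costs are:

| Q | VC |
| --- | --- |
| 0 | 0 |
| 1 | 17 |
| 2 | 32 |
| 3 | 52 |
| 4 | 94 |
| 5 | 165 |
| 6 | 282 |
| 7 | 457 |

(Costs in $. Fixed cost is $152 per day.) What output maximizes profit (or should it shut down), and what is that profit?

Q = 0 (shut down); profit = -$152

Profit at each row (π = 11Q − TC): Q=0: -152; Q=1: -158; Q=2: -162; Q=3: -171; Q=4: -202; Q=5: -262; Q=6: -368; Q=7: -532.
Profit is highest at Q = 0. Equivalently, the lowest AVC in the table is 32/2 ≈ $16 at Q = 2, and P = $11 falls below it — price never covers variable cost, so the firm shuts down and loses only its fixed cost.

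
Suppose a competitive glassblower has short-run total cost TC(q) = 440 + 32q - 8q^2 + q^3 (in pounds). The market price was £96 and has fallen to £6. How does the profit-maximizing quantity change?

Output falls from 8 to 0 (the firm shuts down)

MC = 32 - 16q + 3q^2; the shutdown threshold is min AVC = £16 (at q = 4).
At P = £96 ≥ min AVC, set P = MC on the rising branch: q = 8.
At P = £6 < min AVC = £16, price no longer covers variable cost at any output, so the firm shuts down: q = 0.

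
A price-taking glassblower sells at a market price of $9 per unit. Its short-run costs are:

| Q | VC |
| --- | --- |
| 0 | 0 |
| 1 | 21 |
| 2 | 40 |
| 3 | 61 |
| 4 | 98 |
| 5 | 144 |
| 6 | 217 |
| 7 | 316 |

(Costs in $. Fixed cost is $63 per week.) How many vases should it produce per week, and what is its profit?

Q = 0 (shut down); profit = -$63

Tabulate TR − TC: Q=0: -63; Q=1: -75; Q=2: -85; Q=3: -97; Q=4: -125; Q=5: -162; Q=6: -226; Q=7: -316.
Profit is highest at Q = 0. Equivalently, the lowest AVC in the table is 40/2 ≈ $20 at Q = 2, and P = $9 falls below it — price never covers variable cost, so the firm shuts down and loses only its fixed cost.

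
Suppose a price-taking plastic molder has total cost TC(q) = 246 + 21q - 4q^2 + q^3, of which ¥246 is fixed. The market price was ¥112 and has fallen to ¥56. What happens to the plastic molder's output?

Output falls from 7 to 5

MC = 21 - 8q + 3q^2; the shutdown threshold is min AVC = ¥17 (at q = 2).
With P = ¥112 above the shutdown price, P = MC gives q = 7.
At P = ¥56 ≥ min AVC, set P = MC: q = 5. The firm stays open but cuts output.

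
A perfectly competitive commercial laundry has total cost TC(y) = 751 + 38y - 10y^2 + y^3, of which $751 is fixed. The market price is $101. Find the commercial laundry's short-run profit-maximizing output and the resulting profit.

Profit = -$103 at y = 9

AVC = 38 - 10y + y^2 has its minimum $13 at y = 5; price $101 clears that bar, so the firm operates.
With MC = 38 - 20y + 3y^2, P = MC on the upward-sloping part at y* = 9.
TR = 101·9 = 909. TC = 751 + 261 = 1012. Profit = 909 − 1012 = -$103.
That loss of $103 beats the $751 the firm would lose by shutting down; producing recovers $648 of fixed cost.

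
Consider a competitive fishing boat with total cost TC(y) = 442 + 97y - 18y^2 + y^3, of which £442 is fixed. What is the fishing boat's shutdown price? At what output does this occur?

£16 per unit, at y = 9

The shutdown price is the minimum of AVC. VC = 97y - 18y^2 + y^3, so AVC = 97 - 18y + y^2.
dAVC/dy = -18 + 2y = 0 gives y = 9. min AVC = 97 - 18·9 + 9^2 = 16.
For P < £16 the firm produces nothing.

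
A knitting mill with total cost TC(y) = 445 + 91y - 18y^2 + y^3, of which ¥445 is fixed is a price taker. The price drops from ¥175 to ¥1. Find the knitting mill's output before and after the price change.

AVC = 91 - 18y + y^2, minimized at y = 9 where min AVC = ¥10. MC = 91 - 36y + 3y^2.
At P = ¥175 ≥ min AVC, set P = MC on the rising branch: y = 14.
At P = ¥1 < min AVC = ¥10, price no longer covers variable cost at any output, so the firm shuts down: y = 0.

Output falls from 14 to 0 (the firm shuts down)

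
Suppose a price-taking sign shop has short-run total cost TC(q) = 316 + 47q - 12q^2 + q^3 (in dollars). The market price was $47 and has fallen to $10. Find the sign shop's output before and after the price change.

Output falls from 8 to 0 (the firm shuts down)

MC = 47 - 24q + 3q^2; the shutdown threshold is min AVC = $11 (at q = 6).
With P = $47 above the shutdown price, P = MC gives q = 8.
At P = $10 < min AVC = $11, price no longer covers variable cost at any output, so the firm shuts down: q = 0.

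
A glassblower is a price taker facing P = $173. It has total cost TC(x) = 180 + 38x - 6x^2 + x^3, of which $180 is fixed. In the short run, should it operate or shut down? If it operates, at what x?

Produce at x = 9

Variable cost is VC = 38x - 6x^2 + x^3, so AVC = VC/x = 38 - 6x + x^2 and MC = dTC/dx = 38 - 12x + 3x^2.
AVC is minimized where dAVC/dx = -6 + 2x = 0, at x = 3; min AVC = 38 - 6·3 + 3^2 = $29.
Since P = $173 ≥ min AVC = $29, price covers variable cost and the firm should produce.
Set P = MC: 173 = 38 - 12x + 3x^2 → -135 - 12x + 3x^2 = 0. The roots are x = -5 and x = 9; the profit-maximizing output is on the rising part of MC, so x* = 9.
Check: AVC at x = 9 is $65 ≤ P, so revenue covers variable cost.
Profit = P·x − TC = 173·9 − 765 = $792.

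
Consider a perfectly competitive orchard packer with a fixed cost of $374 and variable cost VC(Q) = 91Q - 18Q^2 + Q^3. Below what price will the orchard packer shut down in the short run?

The shutdown price is the minimum of AVC. VC = 91Q - 18Q^2 + Q^3, so AVC = 91 - 18Q + Q^2.
At the minimum of AVC, MC = AVC. MC = 91 - 36Q + 3Q^2; setting MC = AVC gives 2Q^2 - 18Q = 0, so Q = 9. min AVC = 10.
For P < $10 the firm produces nothing.

$10 per unit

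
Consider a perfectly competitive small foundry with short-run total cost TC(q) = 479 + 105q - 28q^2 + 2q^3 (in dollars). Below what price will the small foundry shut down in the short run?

The firm shuts down when price falls below the minimum of average variable cost. AVC = VC/q = 105 - 28q + 2q^2.
At the minimum of AVC, MC = AVC. MC = 105 - 56q + 6q^2; setting MC = AVC gives 4q^2 - 28q = 0, so q = 7. min AVC = 7.
For P < $7 the firm produces nothing.

$7 per unit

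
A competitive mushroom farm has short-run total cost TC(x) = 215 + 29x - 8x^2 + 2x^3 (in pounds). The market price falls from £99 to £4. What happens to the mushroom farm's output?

Output falls from 5 to 0 (the firm shuts down)

AVC = 29 - 8x + 2x^2, minimized at x = 2 where min AVC = £21. MC = 29 - 16x + 6x^2.
With P = £99 above the shutdown price, P = MC gives x = 5.
At P = £4 < min AVC = £21, price no longer covers variable cost at any output, so the firm shuts down: x = 0.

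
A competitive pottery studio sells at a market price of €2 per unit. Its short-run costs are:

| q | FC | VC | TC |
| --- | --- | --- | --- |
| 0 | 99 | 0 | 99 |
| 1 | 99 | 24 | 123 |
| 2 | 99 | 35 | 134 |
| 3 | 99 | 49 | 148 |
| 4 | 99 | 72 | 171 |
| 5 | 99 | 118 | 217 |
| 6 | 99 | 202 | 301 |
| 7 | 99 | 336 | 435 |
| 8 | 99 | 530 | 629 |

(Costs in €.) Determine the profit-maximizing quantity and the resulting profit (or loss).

q = 0 (shut down); profit = -€99

Profit at each row (π = 2q − TC): q=0: -99; q=1: -121; q=2: -130; q=3: -142; q=4: -163; q=5: -207; q=6: -289; q=7: -421; q=8: -613.
Profit is highest at q = 0. Equivalently, the lowest AVC in the table is 49/3 ≈ €16.33 at q = 3, and P = €2 falls below it — price never covers variable cost, so the firm shuts down and loses only its fixed cost.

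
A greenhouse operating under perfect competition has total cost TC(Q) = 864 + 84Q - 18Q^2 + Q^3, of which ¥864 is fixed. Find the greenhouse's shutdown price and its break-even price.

AVC = 84 - 18Q + Q^2; minimized at Q = 9, giving min AVC = ¥3. That is the shutdown price.
ATC = 864/Q + 84 - 18Q + Q^2. Setting dATC/dQ = −864/Q^2 − 18 + 2Q = 0 gives Q = 12 (since 2·12^3 − 18·12^2 = 864).
min ATC = 864/12 + 84 − 18·12 + 12^2 = ¥84. That is the break-even price.
Between these two prices the firm operates at a loss; above ¥84 it earns a profit.

Shutdown price = ¥3; break-even price = ¥84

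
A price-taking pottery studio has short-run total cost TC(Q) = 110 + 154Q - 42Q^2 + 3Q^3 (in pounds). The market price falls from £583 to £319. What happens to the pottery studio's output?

AVC = 154 - 42Q + 3Q^2, minimized at Q = 7 where min AVC = £7. MC = 154 - 84Q + 9Q^2.
At P = £583 ≥ min AVC, set P = MC on the rising branch: Q = 13.
At P = £319 ≥ min AVC, set P = MC: Q = 11. The firm stays open but cuts output.

Output falls from 13 to 11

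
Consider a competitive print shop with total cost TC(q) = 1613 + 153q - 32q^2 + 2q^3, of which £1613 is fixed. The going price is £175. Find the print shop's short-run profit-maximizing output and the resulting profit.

Profit = -£161 at q = 11

AVC = 153 - 32q + 2q^2 has its minimum £25 at q = 8; price £175 clears that bar, so the firm operates.
MC = 153 - 64q + 6q^2. Setting P = MC and taking the root on the rising branch gives q* = 11.
TR = 175·11 = 1925. TC = 1613 + 473 = 2086. Profit = 1925 − 2086 = -£161.
Shutting down would mean losing the fixed cost of £1613, so operating at a loss of £161 is better by £1452.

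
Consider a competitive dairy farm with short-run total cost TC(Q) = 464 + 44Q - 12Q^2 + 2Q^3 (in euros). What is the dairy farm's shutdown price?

€26 per unit

The shutdown price is the minimum of AVC. VC = 44Q - 12Q^2 + 2Q^3, so AVC = 44 - 12Q + 2Q^2.
dAVC/dQ = -12 + 4Q = 0 gives Q = 3. min AVC = 44 - 12·3 + 2·3^2 = 26.
So the shutdown price is €26.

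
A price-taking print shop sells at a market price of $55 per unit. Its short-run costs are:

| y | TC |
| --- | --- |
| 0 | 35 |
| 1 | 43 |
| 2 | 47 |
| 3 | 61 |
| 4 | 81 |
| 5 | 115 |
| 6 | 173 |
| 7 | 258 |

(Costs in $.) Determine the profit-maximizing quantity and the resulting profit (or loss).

y = 5; profit = $160

Compute π = P·y − TC at each output: y=0: -35; y=1: 12; y=2: 63; y=3: 104; y=4: 139; y=5: 160; y=6: 157; y=7: 127.
Profit is maximized at y = 5. AVC there is 80/5 = $16 ≤ P, so producing beats shutting down (which would give -$35).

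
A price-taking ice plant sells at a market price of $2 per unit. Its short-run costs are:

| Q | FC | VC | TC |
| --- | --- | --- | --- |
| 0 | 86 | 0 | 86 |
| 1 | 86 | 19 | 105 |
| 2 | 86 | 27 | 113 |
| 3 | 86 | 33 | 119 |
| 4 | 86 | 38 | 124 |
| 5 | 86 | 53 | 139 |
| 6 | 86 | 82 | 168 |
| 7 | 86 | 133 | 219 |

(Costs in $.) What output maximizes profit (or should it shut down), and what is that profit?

Q = 0 (shut down); profit = -$86

Profit at each row (π = 2Q − TC): Q=0: -86; Q=1: -103; Q=2: -109; Q=3: -113; Q=4: -116; Q=5: -129; Q=6: -156; Q=7: -205.
Profit is highest at Q = 0. Equivalently, the lowest AVC in the table is 38/4 ≈ $9.50 at Q = 4, and P = $2 falls below it — price never covers variable cost, so the firm shuts down and loses only its fixed cost.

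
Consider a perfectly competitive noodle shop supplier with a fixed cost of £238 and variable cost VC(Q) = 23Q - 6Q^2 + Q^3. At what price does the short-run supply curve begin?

£14 per unit

The shutdown price is the minimum of AVC. VC = 23Q - 6Q^2 + Q^3, so AVC = 23 - 6Q + Q^2.
At the minimum of AVC, MC = AVC. MC = 23 - 12Q + 3Q^2; setting MC = AVC gives 2Q^2 - 6Q = 0, so Q = 3. min AVC = 14.
So the shutdown price is £14.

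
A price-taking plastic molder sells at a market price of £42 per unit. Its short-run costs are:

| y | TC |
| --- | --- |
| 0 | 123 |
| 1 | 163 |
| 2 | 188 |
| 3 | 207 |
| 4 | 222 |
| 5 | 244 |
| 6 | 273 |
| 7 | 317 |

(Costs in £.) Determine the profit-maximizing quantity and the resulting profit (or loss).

Profit at each row (π = 42y − TC): y=0: -123; y=1: -121; y=2: -104; y=3: -81; y=4: -54; y=5: -34; y=6: -21; y=7: -23.
Profit is maximized at y = 6. AVC there is 150/6 = £25 ≤ P, so producing beats shutting down (which would give -£123).

y = 6; profit = -£21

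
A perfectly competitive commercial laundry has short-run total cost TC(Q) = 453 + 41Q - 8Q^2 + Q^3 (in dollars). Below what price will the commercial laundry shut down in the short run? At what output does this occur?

$25 per unit, at Q = 4

The firm shuts down when price falls below the minimum of average variable cost. AVC = VC/Q = 41 - 8Q + Q^2.
dAVC/dQ = -8 + 2Q = 0 gives Q = 4. min AVC = 41 - 8·4 + 4^2 = 25.
For P < $25 the firm produces nothing.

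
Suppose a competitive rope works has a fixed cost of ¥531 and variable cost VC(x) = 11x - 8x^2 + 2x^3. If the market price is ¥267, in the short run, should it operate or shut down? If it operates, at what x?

Produce at x = 8

From TC, MC = TC'(x) = 11 - 16x + 6x^2 and AVC = VC/x = 11 - 8x + 2x^2.
AVC is minimized where dAVC/dx = -8 + 4x = 0, at x = 2; min AVC = 11 - 8·2 + 2·2^2 = ¥3.
Since P = ¥267 ≥ min AVC = ¥3, price covers variable cost and the firm should produce.
Solving P = MC: -256 - 16x + 6x^2 = 0 ⇒ x = -16/3 or 8. On the upward-sloping branch, x* = 8.
Check: AVC at x = 8 is ¥75 ≤ P, so revenue covers variable cost.
Profit = P·x − TC = 267·8 − 1131 = ¥1005.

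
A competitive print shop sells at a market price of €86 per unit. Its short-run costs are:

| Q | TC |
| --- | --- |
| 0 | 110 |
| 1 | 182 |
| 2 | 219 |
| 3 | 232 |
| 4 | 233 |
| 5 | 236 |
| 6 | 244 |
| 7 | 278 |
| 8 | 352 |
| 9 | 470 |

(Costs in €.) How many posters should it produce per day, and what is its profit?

Compute π = P·Q − TC at each output: Q=0: -110; Q=1: -96; Q=2: -47; Q=3: 26; Q=4: 111; Q=5: 194; Q=6: 272; Q=7: 324; Q=8: 336; Q=9: 304.
Profit is maximized at Q = 8. AVC there is 242/8 = €30.25 ≤ P, so producing beats shutting down (which would give -€110).

Q = 8; profit = €336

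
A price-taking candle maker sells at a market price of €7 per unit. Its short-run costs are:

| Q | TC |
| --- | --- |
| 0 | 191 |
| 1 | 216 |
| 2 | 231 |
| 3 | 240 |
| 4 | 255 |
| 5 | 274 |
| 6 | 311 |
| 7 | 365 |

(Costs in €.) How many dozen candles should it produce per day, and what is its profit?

Tabulate TR − TC: Q=0: -191; Q=1: -209; Q=2: -217; Q=3: -219; Q=4: -227; Q=5: -239; Q=6: -269; Q=7: -316.
Profit is highest at Q = 0. Equivalently, the lowest AVC in the table is 64/4 ≈ €16 at Q = 4, and P = €7 falls below it — price never covers variable cost, so the firm shuts down and loses only its fixed cost.

Q = 0 (shut down); profit = -€191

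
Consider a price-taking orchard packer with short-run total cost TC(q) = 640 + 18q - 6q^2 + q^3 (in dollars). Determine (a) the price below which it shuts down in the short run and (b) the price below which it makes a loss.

Shutdown price = $9; break-even price = $114

AVC = 18 - 6q + q^2; minimized at q = 3, giving min AVC = $9. That is the shutdown price.
ATC = 640/q + 18 - 6q + q^2. Setting dATC/dq = −640/q^2 − 6 + 2q = 0 gives q = 8 (since 2·8^3 − 6·8^2 = 640).
min ATC = 640/8 + 18 − 6·8 + 8^2 = $114. That is the break-even price.
Between these two prices the firm operates at a loss; above $114 it earns a profit.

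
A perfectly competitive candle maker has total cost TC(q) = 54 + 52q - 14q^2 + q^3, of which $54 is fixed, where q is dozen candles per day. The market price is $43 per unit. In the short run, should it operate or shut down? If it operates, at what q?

Produce at q = 9

From TC, MC = TC'(q) = 52 - 28q + 3q^2 and AVC = VC/q = 52 - 14q + q^2.
The AVC parabola has its vertex at q = 14/2 = 7, where AVC = 52 - 14·7 + 7^2 = $3.
Because $43 ≥ $3, revenue can cover variable cost; the firm operates.
Set P = MC: 43 = 52 - 28q + 3q^2 → 9 - 28q + 3q^2 = 0. The roots are q = 1/3 and q = 9; the profit-maximizing output is on the rising part of MC, so q* = 9.
Check: AVC at q = 9 is $7 ≤ P, so revenue covers variable cost.
Profit = P·q − TC = 43·9 − 117 = $270.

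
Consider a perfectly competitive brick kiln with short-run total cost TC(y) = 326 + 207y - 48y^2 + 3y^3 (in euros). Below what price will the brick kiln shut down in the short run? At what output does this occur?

€15 per unit, at y = 8

Short-run supply begins at min AVC. From VC = 207y - 48y^2 + 3y^3, AVC = 207 - 48y + 3y^2.
dAVC/dy = -48 + 6y = 0 gives y = 8. min AVC = 207 - 48·8 + 3·8^2 = 15.
The firm shuts down for any P below €15.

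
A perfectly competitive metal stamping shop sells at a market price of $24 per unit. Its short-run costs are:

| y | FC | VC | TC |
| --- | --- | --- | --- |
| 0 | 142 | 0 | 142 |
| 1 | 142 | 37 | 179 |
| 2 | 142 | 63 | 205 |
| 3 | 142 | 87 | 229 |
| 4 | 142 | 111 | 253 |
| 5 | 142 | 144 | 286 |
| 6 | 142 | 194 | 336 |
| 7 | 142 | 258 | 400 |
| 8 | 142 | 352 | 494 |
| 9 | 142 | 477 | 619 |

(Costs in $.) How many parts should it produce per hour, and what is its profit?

y = 0 (shut down); profit = -$142

Profit at each row (π = 24y − TC): y=0: -142; y=1: -155; y=2: -157; y=3: -157; y=4: -157; y=5: -166; y=6: -192; y=7: -232; y=8: -302; y=9: -403.
Profit is highest at y = 0. Equivalently, the lowest AVC in the table is 111/4 ≈ $27.75 at y = 4, and P = $24 falls below it — price never covers variable cost, so the firm shuts down and loses only its fixed cost.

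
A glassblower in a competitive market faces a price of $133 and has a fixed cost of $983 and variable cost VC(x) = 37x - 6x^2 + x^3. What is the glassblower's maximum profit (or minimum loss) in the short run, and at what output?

AVC = 37 - 6x + x^2; min AVC = $28 at x = 3. Since P = $133 ≥ min AVC, the firm produces.
With MC = 37 - 12x + 3x^2, P = MC on the upward-sloping part at x* = 8.
TR = 133·8 = 1064. TC = 983 + 424 = 1407. Profit = 1064 − 1407 = -$343.
Shutting down would mean losing the fixed cost of $983, so operating at a loss of $343 is better by $640.

Profit = -$343 at x = 8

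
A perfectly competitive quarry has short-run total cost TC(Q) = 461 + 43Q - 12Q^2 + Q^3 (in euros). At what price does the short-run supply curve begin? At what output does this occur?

The shutdown price is the minimum of AVC. VC = 43Q - 12Q^2 + Q^3, so AVC = 43 - 12Q + Q^2.
At the minimum of AVC, MC = AVC. MC = 43 - 24Q + 3Q^2; setting MC = AVC gives 2Q^2 - 12Q = 0, so Q = 6. min AVC = 7.
The firm shuts down for any P below €7.

€7 per unit, at Q = 6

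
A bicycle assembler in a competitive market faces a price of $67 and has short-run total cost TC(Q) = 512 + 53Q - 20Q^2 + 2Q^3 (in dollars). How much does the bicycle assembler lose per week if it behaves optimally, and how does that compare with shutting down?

AVC = 53 - 20Q + 2Q^2 has its minimum $3 at Q = 5; price $67 clears that bar, so the firm operates.
MC = 53 - 40Q + 6Q^2. Setting P = MC and taking the root on the rising branch gives Q* = 7.
TR = 67·7 = 469. TC = 512 + 77 = 589. Profit = 469 − 589 = -$120.
That loss of $120 beats the $512 the firm would lose by shutting down; producing recovers $392 of fixed cost.

Profit = -$120 at Q = 7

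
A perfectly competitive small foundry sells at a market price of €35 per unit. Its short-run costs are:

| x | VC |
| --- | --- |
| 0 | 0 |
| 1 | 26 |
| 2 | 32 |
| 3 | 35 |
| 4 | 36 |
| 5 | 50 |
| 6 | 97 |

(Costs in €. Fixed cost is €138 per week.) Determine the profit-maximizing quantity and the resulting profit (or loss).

x = 5; profit = -€13

Tabulate TR − TC: x=0: -138; x=1: -129; x=2: -100; x=3: -68; x=4: -34; x=5: -13; x=6: -25.
Profit is maximized at x = 5. AVC there is 50/5 = €10 ≤ P, so producing beats shutting down (which would give -€138).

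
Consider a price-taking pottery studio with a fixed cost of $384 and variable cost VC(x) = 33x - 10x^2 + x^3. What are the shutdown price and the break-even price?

Shutdown price = $8; break-even price = $65

AVC = 33 - 10x + x^2; minimized at x = 5, giving min AVC = $8. That is the shutdown price.
ATC = 384/x + 33 - 10x + x^2. Setting dATC/dx = −384/x^2 − 10 + 2x = 0 gives x = 8 (since 2·8^3 − 10·8^2 = 384).
min ATC = 384/8 + 33 − 10·8 + 8^2 = $65. That is the break-even price.
For $8 ≤ P < $65 the firm produces at a loss; below $8 it shuts down.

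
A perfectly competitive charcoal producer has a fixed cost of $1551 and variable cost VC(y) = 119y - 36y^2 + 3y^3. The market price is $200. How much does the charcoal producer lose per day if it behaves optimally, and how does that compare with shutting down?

AVC = 119 - 36y + 3y^2 has its minimum $11 at y = 6; price $200 clears that bar, so the firm operates.
With MC = 119 - 72y + 9y^2, P = MC on the upward-sloping part at y* = 9.
TR = 200·9 = 1800. TC = 1551 + 342 = 1893. Profit = 1800 − 1893 = -$93.
That loss of $93 beats the $1551 the firm would lose by shutting down; producing recovers $1458 of fixed cost.

Profit = -$93 at y = 9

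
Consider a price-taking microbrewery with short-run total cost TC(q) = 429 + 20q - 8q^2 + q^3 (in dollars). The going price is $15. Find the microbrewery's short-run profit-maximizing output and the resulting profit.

AVC = 20 - 8q + q^2; min AVC = $4 at q = 4. Since P = $15 ≥ min AVC, the firm produces.
With MC = 20 - 16q + 3q^2, P = MC on the upward-sloping part at q* = 5.
TR = 15·5 = 75. TC = 429 + 25 = 454. Profit = 75 − 454 = -$379.
By producing, the firm covers all variable cost plus $50 of fixed cost; shutting down would lose the full $429.

Profit = -$379 at q = 5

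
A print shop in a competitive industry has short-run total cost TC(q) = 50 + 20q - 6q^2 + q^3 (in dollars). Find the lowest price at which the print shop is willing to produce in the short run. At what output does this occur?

Short-run supply begins at min AVC. From VC = 20q - 6q^2 + q^3, AVC = 20 - 6q + q^2.
dAVC/dq = -6 + 2q = 0 gives q = 3. min AVC = 20 - 6·3 + 3^2 = 11.
So the shutdown price is $11.

$11 per unit, at q = 3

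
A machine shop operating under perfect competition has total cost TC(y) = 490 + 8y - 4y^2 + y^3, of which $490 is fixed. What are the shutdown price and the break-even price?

Shutdown price = $4; break-even price = $99

Shutdown price = min AVC. AVC = 8 - 4y + y^2, with vertex at y = 2 and minimum $4.
ATC = 490/y + 8 - 4y + y^2. Setting dATC/dy = −490/y^2 − 4 + 2y = 0 gives y = 7 (since 2·7^3 − 4·7^2 = 490).
min ATC = 490/7 + 8 − 4·7 + 7^2 = $99. That is the break-even price.
Between these two prices the firm operates at a loss; above $99 it earns a profit.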